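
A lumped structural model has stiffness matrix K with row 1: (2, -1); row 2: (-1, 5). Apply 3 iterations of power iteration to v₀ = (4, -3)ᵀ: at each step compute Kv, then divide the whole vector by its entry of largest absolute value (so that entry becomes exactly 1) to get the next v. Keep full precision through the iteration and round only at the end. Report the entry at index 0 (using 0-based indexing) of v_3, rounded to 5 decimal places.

-0.32925

Kv0 = (11.000000, -19.000000); divide by -19.000000 → v1 = (-0.578947, 1.000000)
Kv1 = (-2.157895, 5.578947); divide by 5.578947 → v2 = (-0.386792, 1.000000)
Kv2 = (-1.773585, 5.386792); divide by 5.386792 → v3 = (-0.329247, 1.000000)
Requested entry of v3: 188/-571 = -0.32925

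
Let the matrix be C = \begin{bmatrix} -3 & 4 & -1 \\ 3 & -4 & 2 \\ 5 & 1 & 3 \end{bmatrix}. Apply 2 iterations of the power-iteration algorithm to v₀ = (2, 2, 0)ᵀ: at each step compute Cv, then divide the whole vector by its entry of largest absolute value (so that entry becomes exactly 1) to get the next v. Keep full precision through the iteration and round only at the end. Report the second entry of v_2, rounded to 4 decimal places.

Cv0 = (2.00000, -2.00000, 12.00000); divide by 12.00000 → v1 = (0.16667, -0.16667, 1.00000)
Cv1 = (-2.16667, 3.16667, 3.66667); divide by 3.66667 → v2 = (-0.59091, 0.86364, 1.00000)
Requested entry of v2: 38/44 = 0.8636

0.8636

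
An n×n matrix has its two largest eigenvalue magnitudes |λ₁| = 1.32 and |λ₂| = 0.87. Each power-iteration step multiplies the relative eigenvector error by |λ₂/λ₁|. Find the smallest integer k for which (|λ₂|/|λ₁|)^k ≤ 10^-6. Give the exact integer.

|λ₂/λ₁| = 0.87/1.32 = 0.65909
Need k ≥ ln(10^-6) / ln(0.65909) = -13.8155 / -0.4169 ≈ 33.139
Smallest integer k satisfying the bound: 34

34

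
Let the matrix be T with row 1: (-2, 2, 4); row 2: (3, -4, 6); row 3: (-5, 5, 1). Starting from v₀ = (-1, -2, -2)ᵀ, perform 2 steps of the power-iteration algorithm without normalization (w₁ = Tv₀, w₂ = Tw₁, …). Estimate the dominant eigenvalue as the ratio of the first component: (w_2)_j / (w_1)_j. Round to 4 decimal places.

w1 = Tv₀ = ((-2)·(-1) + 2·(-2) + 4·(-2); 3·(-1) + (-4)·(-2) + 6·(-2); (-5)·(-1) + 5·(-2) + 1·(-2)) = (-10, -7, -7)
w2 = Tw1 = ((-2)·(-10) + 2·(-7) + 4·(-7); 3·(-10) + (-4)·(-7) + 6·(-7); (-5)·(-10) + 5·(-7) + 1·(-7)) = (-22, -44, 8)
Ratio at component: -22 / -10 = 2.2000

λ ≈ 2.2000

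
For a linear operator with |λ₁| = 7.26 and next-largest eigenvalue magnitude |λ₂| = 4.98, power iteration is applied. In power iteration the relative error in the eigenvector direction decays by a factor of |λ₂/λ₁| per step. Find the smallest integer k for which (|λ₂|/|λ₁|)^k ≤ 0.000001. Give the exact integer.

37

|λ₂/λ₁| = 4.98/7.26 = 0.68595
Need k ≥ ln(0.000001) / ln(0.68595) = -13.8155 / -0.3769 ≈ 36.651
Smallest integer k satisfying the bound: 37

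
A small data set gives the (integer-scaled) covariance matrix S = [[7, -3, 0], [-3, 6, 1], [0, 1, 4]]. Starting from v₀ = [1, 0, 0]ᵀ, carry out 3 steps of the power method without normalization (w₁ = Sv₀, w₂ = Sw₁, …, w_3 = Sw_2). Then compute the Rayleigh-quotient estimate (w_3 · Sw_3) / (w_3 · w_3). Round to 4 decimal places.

9.5950

w1 = Sv₀ = (7, -3, 0)
w2 = Sw1 = (58, -39, -3)
w3 = Sw2 = (523, -411, -51)
Sw3 = (4894, -4086, -615)
w3·Sw3 = 523·4894 + (-411)·(-4086) + (-51)·(-615) = 4270273; w3·w3 = 523·523 + (-411)·(-411) + (-51)·(-51) = 445051
λ ≈ 4270273/445051 = 9.5950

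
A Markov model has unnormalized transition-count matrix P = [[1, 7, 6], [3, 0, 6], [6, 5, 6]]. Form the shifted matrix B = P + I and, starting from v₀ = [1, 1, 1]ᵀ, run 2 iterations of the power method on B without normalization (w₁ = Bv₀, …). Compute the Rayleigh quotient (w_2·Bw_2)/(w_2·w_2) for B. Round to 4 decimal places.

14.8540

B = P + I has rows (2, 7, 6); (3, 1, 6); (6, 5, 7)
w1 = Bv₀ = (15, 10, 18)
w2 = Bw1 = (208, 163, 266)
Bw2 = (3153, 2383, 3925)
w2·Bw2 = 2088303; w2·w2 = 140589; μ ≈ 2088303/140589 = 14.8540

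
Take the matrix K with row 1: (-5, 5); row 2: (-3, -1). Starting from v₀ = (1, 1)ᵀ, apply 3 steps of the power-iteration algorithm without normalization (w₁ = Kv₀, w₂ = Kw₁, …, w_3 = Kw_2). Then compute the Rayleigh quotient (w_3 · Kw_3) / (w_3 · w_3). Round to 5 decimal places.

w1 = Kv₀ = (0, -4)
w2 = Kw1 = (-20, 4)
w3 = Kw2 = (120, 56)
Kw3 = (-320, -416)
w3·Kw3 = 120·(-320) + 56·(-416) = -61696; w3·w3 = 120·120 + 56·56 = 17536
λ ≈ -61696/17536 = -3.51825

λ ≈ -3.51825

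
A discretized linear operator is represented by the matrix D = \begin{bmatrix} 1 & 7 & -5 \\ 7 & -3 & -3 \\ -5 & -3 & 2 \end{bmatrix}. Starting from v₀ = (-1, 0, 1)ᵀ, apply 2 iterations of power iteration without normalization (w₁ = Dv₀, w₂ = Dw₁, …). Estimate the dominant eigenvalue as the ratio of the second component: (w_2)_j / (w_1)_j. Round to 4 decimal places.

3.3000

w1 = Dv₀ = (1·(-1) + 7·0 + (-5)·1; 7·(-1) + (-3)·0 + (-3)·1; (-5)·(-1) + (-3)·0 + 2·1) = (-6, -10, 7)
w2 = Dw1 = (1·(-6) + 7·(-10) + (-5)·7; 7·(-6) + (-3)·(-10) + (-3)·7; (-5)·(-6) + (-3)·(-10) + 2·7) = (-111, -33, 74)
Ratio at component: -33 / -10 = 3.3000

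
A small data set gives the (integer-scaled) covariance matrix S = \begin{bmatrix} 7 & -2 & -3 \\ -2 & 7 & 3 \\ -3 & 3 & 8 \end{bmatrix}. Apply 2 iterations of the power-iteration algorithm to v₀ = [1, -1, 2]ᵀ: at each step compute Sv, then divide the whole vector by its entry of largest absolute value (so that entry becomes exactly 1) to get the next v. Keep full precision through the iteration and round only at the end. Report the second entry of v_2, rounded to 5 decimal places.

Sv0 = (3.000000, -3.000000, 10.000000); divide by 10.000000 → v1 = (0.300000, -0.300000, 1.000000)
Sv1 = (-0.300000, 0.300000, 6.200000); divide by 6.200000 → v2 = (-0.048387, 0.048387, 1.000000)
Requested entry of v2: 3/62 = 0.04839

0.04839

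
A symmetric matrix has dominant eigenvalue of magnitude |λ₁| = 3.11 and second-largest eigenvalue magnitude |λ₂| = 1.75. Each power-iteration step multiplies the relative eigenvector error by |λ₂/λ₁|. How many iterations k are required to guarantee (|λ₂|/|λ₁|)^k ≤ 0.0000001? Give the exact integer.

|λ₂/λ₁| = 1.75/3.11 = 0.56270
Need k ≥ ln(0.0000001) / ln(0.56270) = -16.1181 / -0.5750 ≈ 28.031
Smallest integer k satisfying the bound: 29

29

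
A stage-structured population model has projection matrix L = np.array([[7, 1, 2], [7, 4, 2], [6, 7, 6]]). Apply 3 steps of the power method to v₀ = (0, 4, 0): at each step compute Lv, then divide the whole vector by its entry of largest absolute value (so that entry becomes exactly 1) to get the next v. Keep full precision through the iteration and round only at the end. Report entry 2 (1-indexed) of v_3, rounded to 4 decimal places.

Lv0 = (4.00000, 16.00000, 28.00000); divide by 28.00000 → v1 = (0.14286, 0.57143, 1.00000)
Lv1 = (3.57143, 5.28571, 10.85714); divide by 10.85714 → v2 = (0.32895, 0.48684, 1.00000)
Lv2 = (4.78947, 6.25000, 11.38158); divide by 11.38158 → v3 = (0.42081, 0.54913, 1.00000)
Requested entry of v3: 1900/3460 = 0.5491

0.5491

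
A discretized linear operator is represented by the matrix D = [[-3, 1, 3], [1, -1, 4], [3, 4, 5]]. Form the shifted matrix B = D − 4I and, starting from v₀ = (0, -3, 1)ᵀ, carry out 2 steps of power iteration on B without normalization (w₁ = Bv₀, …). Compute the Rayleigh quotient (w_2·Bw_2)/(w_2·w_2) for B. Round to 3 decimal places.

B = D − 4I has rows (-7, 1, 3); (1, -5, 4); (3, 4, 1)
w1 = Bv₀ = ((-7)·0 + 1·(-3) + 3·1; 1·0 + (-5)·(-3) + 4·1; 3·0 + 4·(-3) + 1·1) = (0, 19, -11)
w2 = Bw1 = ((-7)·0 + 1·19 + 3·(-11); 1·0 + (-5)·19 + 4·(-11); 3·0 + 4·19 + 1·(-11)) = (-14, -139, 65)
Bw2 = (154, 941, -533)
w2·Bw2 = -167600; w2·w2 = 23742; μ ≈ -167600/23742 = -7.059

-7.059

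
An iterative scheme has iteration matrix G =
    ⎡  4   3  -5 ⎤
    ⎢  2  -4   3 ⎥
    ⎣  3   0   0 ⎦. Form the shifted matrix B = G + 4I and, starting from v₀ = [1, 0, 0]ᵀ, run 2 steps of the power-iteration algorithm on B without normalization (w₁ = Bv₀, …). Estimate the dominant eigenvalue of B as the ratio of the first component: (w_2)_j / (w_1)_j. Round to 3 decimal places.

B = G + 4I has rows (8, 3, -5); (2, 0, 3); (3, 0, 4)
w1 = Bv₀ = (8, 2, 3)
w2 = Bw1 = (55, 25, 36)
Ratio: 55/8 = 6.875

6.875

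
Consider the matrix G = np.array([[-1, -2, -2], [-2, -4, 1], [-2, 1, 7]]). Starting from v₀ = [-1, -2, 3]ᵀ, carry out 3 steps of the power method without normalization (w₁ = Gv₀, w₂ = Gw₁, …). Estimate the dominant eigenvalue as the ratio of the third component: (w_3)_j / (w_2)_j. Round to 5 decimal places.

λ ≈ 7.64815

w1 = Gv₀ = (-1, 13, 21)
w2 = Gw1 = (-67, -29, 162)
w3 = Gw2 = (-199, 412, 1239)
Ratio at component: 1239 / 162 = 7.64815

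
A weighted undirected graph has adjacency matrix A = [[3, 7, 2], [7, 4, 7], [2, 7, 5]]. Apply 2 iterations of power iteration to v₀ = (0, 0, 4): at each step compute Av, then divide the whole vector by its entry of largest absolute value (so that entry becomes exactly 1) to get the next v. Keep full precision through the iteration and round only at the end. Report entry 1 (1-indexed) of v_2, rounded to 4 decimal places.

Av0 = (8.00000, 28.00000, 20.00000); divide by 28.00000 → v1 = (0.28571, 1.00000, 0.71429)
Av1 = (9.28571, 11.00000, 11.14286); divide by 11.14286 → v2 = (0.83333, 0.98718, 1.00000)
Requested entry of v2: 260/312 = 0.8333

0.8333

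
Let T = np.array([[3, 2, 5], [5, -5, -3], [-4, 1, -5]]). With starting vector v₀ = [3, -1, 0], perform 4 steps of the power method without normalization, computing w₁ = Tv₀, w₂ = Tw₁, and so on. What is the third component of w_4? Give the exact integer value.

530

w1 = Tv₀ = (7, 20, -13)
w2 = Tw1 = (-4, -26, 57)
w3 = Tw2 = (221, -61, -295)
w4 = Tw3 = (-934, 2295, 530)
The requested component of w4 is 530.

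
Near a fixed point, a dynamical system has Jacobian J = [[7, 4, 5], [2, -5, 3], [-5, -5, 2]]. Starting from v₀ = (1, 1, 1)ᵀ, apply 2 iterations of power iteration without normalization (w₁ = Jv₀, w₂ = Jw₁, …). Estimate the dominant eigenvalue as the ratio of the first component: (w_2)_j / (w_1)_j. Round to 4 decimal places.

4.5000

w1 = Jv₀ = (16, 0, -8)
w2 = Jw1 = (72, 8, -96)
Ratio at component: 72 / 16 = 4.5000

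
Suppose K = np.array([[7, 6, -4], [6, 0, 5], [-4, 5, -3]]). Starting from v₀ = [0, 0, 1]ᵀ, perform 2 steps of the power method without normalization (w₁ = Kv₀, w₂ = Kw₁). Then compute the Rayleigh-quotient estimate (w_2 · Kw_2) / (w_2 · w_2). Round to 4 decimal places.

-8.9590

w1 = Kv₀ = (-4, 5, -3)
w2 = Kw1 = (14, -39, 50)
Kw2 = (-336, 334, -401)
w2·Kw2 = 14·(-336) + (-39)·334 + 50·(-401) = -37780; w2·w2 = 14·14 + (-39)·(-39) + 50·50 = 4217
λ ≈ -37780/4217 = -8.9590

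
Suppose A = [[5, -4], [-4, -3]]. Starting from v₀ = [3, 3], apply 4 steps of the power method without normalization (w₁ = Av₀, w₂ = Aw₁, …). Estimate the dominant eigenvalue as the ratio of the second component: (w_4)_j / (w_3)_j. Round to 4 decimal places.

w1 = Av₀ = (5·3 + (-4)·3; (-4)·3 + (-3)·3) = (3, -21)
w2 = Aw1 = (5·3 + (-4)·(-21); (-4)·3 + (-3)·(-21)) = (99, 51)
w3 = Aw2 = (291, -549)
w4 = Aw3 = (3651, 483)
Ratio at component: 483 / -549 = -0.8798

-0.8798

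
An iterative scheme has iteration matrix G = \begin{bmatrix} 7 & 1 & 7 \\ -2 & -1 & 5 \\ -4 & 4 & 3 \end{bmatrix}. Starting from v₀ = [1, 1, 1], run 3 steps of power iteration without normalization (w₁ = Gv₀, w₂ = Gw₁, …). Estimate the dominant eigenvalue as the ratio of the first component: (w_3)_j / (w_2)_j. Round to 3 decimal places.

λ ≈ 4.516

w1 = Gv₀ = (15, 2, 3)
w2 = Gw1 = (128, -17, -43)
w3 = Gw2 = (578, -454, -709)
Ratio at component: 578 / 128 = 4.516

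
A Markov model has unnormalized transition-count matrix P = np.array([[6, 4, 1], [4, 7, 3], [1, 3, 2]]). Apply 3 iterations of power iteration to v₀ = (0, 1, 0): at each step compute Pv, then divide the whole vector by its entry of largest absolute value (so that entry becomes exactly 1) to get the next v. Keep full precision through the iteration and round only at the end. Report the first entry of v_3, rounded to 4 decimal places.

0.7906

Pv0 = (4.00000, 7.00000, 3.00000); divide by 7.00000 → v1 = (0.57143, 1.00000, 0.42857)
Pv1 = (7.85714, 10.57143, 4.42857); divide by 10.57143 → v2 = (0.74324, 1.00000, 0.41892)
Pv2 = (8.87838, 11.22973, 4.58108); divide by 11.22973 → v3 = (0.79061, 1.00000, 0.40794)
Requested entry of v3: 657/831 = 0.7906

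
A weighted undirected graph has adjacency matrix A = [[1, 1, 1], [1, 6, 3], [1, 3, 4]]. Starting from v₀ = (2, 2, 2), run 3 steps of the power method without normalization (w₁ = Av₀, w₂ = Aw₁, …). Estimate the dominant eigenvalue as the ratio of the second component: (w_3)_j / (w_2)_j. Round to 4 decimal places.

w1 = Av₀ = (1·2 + 1·2 + 1·2; 1·2 + 6·2 + 3·2; 1·2 + 3·2 + 4·2) = (6, 20, 16)
w2 = Aw1 = (1·6 + 1·20 + 1·16; 1·6 + 6·20 + 3·16; 1·6 + 3·20 + 4·16) = (42, 174, 130)
w3 = Aw2 = (346, 1476, 1084)
Ratio at component: 1476 / 174 = 8.4828

λ ≈ 8.4828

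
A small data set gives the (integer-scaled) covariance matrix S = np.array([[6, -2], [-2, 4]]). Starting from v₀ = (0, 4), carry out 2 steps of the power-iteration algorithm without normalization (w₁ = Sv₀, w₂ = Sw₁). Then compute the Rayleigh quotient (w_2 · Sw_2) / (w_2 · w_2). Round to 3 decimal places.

λ ≈ 7.000

w1 = Sv₀ = (6·0 + (-2)·4; (-2)·0 + 4·4) = (-8, 16)
w2 = Sw1 = (6·(-8) + (-2)·16; (-2)·(-8) + 4·16) = (-80, 80)
Sw2 = (-640, 480)
w2·Sw2 = (-80)·(-640) + 80·480 = 89600; w2·w2 = (-80)·(-80) + 80·80 = 12800
λ ≈ 89600/12800 = 7.000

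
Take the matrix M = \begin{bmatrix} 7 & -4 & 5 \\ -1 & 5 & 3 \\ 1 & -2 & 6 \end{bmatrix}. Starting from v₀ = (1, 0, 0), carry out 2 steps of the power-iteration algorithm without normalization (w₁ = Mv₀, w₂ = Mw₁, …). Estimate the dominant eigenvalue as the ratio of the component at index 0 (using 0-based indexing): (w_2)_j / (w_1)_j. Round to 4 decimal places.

8.2857

w1 = Mv₀ = (7, -1, 1)
w2 = Mw1 = (58, -9, 15)
Ratio at component: 58 / 7 = 8.2857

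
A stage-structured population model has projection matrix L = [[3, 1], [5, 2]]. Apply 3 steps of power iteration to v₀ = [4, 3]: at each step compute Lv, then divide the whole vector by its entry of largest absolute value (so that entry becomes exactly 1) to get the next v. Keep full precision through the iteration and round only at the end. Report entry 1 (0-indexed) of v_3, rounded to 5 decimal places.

Lv0 = (15.000000, 26.000000); divide by 26.000000 → v1 = (0.576923, 1.000000)
Lv1 = (2.730769, 4.884615); divide by 4.884615 → v2 = (0.559055, 1.000000)
Lv2 = (2.677165, 4.795276); divide by 4.795276 → v3 = (0.558292, 1.000000)
Requested entry of v3: 609/609 = 1.00000

1.00000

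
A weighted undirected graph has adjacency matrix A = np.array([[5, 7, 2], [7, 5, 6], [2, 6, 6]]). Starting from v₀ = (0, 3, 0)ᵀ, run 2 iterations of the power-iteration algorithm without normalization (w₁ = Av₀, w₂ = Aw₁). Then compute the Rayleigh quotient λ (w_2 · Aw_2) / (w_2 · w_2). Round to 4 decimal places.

15.4868

w1 = Av₀ = (5·0 + 7·3 + 2·0; 7·0 + 5·3 + 6·0; 2·0 + 6·3 + 6·0) = (21, 15, 18)
w2 = Aw1 = (5·21 + 7·15 + 2·18; 7·21 + 5·15 + 6·18; 2·21 + 6·15 + 6·18) = (246, 330, 240)
Aw2 = (4020, 4812, 3912)
w2·Aw2 = 246·4020 + 330·4812 + 240·3912 = 3515760; w2·w2 = 246·246 + 330·330 + 240·240 = 227016
λ ≈ 3515760/227016 = 15.4868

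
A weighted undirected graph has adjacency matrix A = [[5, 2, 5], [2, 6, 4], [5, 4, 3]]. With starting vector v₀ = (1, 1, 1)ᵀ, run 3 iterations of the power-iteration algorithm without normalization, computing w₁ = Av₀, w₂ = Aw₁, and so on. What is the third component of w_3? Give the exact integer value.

1728

w1 = Av₀ = (12, 12, 12)
w2 = Aw1 = (144, 144, 144)
w3 = Aw2 = (1728, 1728, 1728)
The requested component of w3 is 1728.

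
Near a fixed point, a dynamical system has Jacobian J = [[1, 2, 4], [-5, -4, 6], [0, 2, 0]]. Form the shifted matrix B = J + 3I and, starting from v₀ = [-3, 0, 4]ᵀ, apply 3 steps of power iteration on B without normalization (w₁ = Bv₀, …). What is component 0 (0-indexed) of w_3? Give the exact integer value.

1050

B = J + 3I has rows (4, 2, 4); (-5, -1, 6); (0, 2, 3)
w1 = Bv₀ = (4·(-3) + 2·0 + 4·4; (-5)·(-3) + (-1)·0 + 6·4; 0·(-3) + 2·0 + 3·4) = (4, 39, 12)
w2 = Bw1 = (4·4 + 2·39 + 4·12; (-5)·4 + (-1)·39 + 6·12; 0·4 + 2·39 + 3·12) = (142, 13, 114)
w3 = Bw2 = (1050, -39, 368)
Requested component of w3: 1050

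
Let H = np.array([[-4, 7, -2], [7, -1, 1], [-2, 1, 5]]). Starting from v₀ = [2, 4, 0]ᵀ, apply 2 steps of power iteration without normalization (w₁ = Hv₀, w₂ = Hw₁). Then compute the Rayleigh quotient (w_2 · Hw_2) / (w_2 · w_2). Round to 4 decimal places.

w1 = Hv₀ = (20, 10, 0)
w2 = Hw1 = (-10, 130, -30)
Hw2 = (1010, -230, 0)
w2·Hw2 = (-10)·1010 + 130·(-230) + (-30)·0 = -40000; w2·w2 = (-10)·(-10) + 130·130 + (-30)·(-30) = 17900
λ ≈ -40000/17900 = -2.2346

-2.2346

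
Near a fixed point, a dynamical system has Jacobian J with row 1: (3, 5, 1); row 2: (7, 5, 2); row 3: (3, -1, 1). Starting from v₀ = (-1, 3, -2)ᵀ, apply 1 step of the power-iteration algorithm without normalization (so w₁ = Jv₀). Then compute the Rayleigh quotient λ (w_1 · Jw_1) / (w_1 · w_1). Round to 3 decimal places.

w1 = Jv₀ = (10, 4, -8)
Jw1 = (42, 74, 18)
w1·Jw1 = 10·42 + 4·74 + (-8)·18 = 572; w1·w1 = 10·10 + 4·4 + (-8)·(-8) = 180
λ ≈ 572/180 = 3.178

λ ≈ 3.178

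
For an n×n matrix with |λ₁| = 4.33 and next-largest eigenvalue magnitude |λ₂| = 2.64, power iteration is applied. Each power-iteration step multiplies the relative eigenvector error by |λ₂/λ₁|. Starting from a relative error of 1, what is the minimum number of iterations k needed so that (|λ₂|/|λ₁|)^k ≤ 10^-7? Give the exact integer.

|λ₂/λ₁| = 2.64/4.33 = 0.60970
Need k ≥ ln(10^-7) / ln(0.60970) = -16.1181 / -0.4948 ≈ 32.576
Smallest integer k satisfying the bound: 33

33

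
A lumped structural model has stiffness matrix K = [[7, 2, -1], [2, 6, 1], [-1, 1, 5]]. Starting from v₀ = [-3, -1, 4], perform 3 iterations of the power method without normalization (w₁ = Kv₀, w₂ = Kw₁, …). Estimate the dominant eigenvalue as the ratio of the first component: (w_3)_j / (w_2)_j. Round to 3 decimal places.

8.273

w1 = Kv₀ = (7·(-3) + 2·(-1) + (-1)·4; 2·(-3) + 6·(-1) + 1·4; (-1)·(-3) + 1·(-1) + 5·4) = (-27, -8, 22)
w2 = Kw1 = (7·(-27) + 2·(-8) + (-1)·22; 2·(-27) + 6·(-8) + 1·22; (-1)·(-27) + 1·(-8) + 5·22) = (-227, -80, 129)
w3 = Kw2 = (-1878, -805, 792)
Ratio at component: -1878 / -227 = 8.273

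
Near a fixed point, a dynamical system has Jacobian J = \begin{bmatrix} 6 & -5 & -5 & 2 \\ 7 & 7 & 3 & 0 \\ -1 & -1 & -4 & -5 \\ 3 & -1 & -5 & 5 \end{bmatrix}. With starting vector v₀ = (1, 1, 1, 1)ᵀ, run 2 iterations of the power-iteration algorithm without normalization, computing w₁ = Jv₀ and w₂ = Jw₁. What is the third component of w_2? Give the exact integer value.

19

w1 = Jv₀ = (6·1 + (-5)·1 + (-5)·1 + 2·1; 7·1 + 7·1 + 3·1 + 0·1; (-1)·1 + (-1)·1 + (-4)·1 + (-5)·1; 3·1 + (-1)·1 + (-5)·1 + 5·1) = (-2, 17, -11, 2)
w2 = Jw1 = (6·(-2) + (-5)·17 + (-5)·(-11) + 2·2; 7·(-2) + 7·17 + 3·(-11) + 0·2; (-1)·(-2) + (-1)·17 + (-4)·(-11) + (-5)·2; 3·(-2) + (-1)·17 + (-5)·(-11) + 5·2) = (-38, 72, 19, 42)
The requested component of w2 is 19.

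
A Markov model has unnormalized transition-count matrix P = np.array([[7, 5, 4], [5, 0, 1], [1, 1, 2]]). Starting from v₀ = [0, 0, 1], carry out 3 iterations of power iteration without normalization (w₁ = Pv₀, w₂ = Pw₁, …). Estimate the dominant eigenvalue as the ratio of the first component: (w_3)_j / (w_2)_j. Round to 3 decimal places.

λ ≈ 10.561

w1 = Pv₀ = (7·0 + 5·0 + 4·1; 5·0 + 0·0 + 1·1; 1·0 + 1·0 + 2·1) = (4, 1, 2)
w2 = Pw1 = (7·4 + 5·1 + 4·2; 5·4 + 0·1 + 1·2; 1·4 + 1·1 + 2·2) = (41, 22, 9)
w3 = Pw2 = (433, 214, 81)
Ratio at component: 433 / 41 = 10.561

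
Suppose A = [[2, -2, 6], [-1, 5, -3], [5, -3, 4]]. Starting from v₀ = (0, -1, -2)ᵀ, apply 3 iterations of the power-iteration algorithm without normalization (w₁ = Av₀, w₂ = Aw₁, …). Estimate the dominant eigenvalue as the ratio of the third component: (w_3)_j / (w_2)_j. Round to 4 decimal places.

w1 = Av₀ = (2·0 + (-2)·(-1) + 6·(-2); (-1)·0 + 5·(-1) + (-3)·(-2); 5·0 + (-3)·(-1) + 4·(-2)) = (-10, 1, -5)
w2 = Aw1 = (2·(-10) + (-2)·1 + 6·(-5); (-1)·(-10) + 5·1 + (-3)·(-5); 5·(-10) + (-3)·1 + 4·(-5)) = (-52, 30, -73)
w3 = Aw2 = (-602, 421, -642)
Ratio at component: -642 / -73 = 8.7945

λ ≈ 8.7945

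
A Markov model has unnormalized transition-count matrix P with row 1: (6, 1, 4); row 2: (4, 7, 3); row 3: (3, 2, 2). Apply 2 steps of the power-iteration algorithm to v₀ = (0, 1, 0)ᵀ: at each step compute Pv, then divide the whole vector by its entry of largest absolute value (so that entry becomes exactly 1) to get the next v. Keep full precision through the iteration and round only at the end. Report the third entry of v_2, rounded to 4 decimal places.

Pv0 = (1.00000, 7.00000, 2.00000); divide by 7.00000 → v1 = (0.14286, 1.00000, 0.28571)
Pv1 = (3.00000, 8.42857, 3.00000); divide by 8.42857 → v2 = (0.35593, 1.00000, 0.35593)
Requested entry of v2: 21/59 = 0.3559

0.3559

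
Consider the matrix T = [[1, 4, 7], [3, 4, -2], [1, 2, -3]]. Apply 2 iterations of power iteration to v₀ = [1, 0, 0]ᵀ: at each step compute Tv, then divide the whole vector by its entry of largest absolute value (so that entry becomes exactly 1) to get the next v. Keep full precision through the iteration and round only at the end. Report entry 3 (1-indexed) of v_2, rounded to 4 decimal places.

Tv0 = (1.00000, 3.00000, 1.00000); divide by 3.00000 → v1 = (0.33333, 1.00000, 0.33333)
Tv1 = (6.66667, 4.33333, 1.33333); divide by 6.66667 → v2 = (1.00000, 0.65000, 0.20000)
Requested entry of v2: 4/20 = 0.2000

0.2000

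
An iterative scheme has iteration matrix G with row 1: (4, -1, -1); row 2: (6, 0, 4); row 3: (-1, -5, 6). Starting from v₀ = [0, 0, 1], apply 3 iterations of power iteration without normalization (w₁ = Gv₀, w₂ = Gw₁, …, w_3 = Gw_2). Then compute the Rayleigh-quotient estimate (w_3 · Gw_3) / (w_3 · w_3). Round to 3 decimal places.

w1 = Gv₀ = (-1, 4, 6)
w2 = Gw1 = (-14, 18, 17)
w3 = Gw2 = (-91, -16, 26)
Gw3 = (-374, -442, 327)
w3·Gw3 = (-91)·(-374) + (-16)·(-442) + 26·327 = 49608; w3·w3 = (-91)·(-91) + (-16)·(-16) + 26·26 = 9213
λ ≈ 49608/9213 = 5.385

5.385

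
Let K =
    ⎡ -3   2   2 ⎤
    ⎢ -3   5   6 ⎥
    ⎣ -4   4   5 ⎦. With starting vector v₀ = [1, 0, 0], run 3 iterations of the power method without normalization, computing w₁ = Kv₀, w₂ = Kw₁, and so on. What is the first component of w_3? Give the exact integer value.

-85

w1 = Kv₀ = ((-3)·1 + 2·0 + 2·0; (-3)·1 + 5·0 + 6·0; (-4)·1 + 4·0 + 5·0) = (-3, -3, -4)
w2 = Kw1 = ((-3)·(-3) + 2·(-3) + 2·(-4); (-3)·(-3) + 5·(-3) + 6·(-4); (-4)·(-3) + 4·(-3) + 5·(-4)) = (-5, -30, -20)
w3 = Kw2 = (-85, -255, -200)
The requested component of w3 is -85.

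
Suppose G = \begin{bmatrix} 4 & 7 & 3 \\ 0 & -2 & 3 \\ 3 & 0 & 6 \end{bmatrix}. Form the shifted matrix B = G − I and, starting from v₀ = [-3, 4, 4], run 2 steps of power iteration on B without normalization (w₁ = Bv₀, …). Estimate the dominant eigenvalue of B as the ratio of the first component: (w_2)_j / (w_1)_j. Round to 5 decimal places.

μ ≈ 4.06452

B = G − I has rows (3, 7, 3); (0, -3, 3); (3, 0, 5)
w1 = Bv₀ = (3·(-3) + 7·4 + 3·4; 0·(-3) + (-3)·4 + 3·4; 3·(-3) + 0·4 + 5·4) = (31, 0, 11)
w2 = Bw1 = (3·31 + 7·0 + 3·11; 0·31 + (-3)·0 + 3·11; 3·31 + 0·0 + 5·11) = (126, 33, 148)
Ratio: 126/31 = 4.06452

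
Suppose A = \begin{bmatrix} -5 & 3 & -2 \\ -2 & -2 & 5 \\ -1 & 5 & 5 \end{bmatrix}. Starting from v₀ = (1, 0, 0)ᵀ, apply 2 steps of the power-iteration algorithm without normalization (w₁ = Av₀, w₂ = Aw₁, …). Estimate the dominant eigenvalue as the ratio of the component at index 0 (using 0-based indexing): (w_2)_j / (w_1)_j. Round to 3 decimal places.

w1 = Av₀ = ((-5)·1 + 3·0 + (-2)·0; (-2)·1 + (-2)·0 + 5·0; (-1)·1 + 5·0 + 5·0) = (-5, -2, -1)
w2 = Aw1 = ((-5)·(-5) + 3·(-2) + (-2)·(-1); (-2)·(-5) + (-2)·(-2) + 5·(-1); (-1)·(-5) + 5·(-2) + 5·(-1)) = (21, 9, -10)
Ratio at component: 21 / -5 = -4.200

λ ≈ -4.200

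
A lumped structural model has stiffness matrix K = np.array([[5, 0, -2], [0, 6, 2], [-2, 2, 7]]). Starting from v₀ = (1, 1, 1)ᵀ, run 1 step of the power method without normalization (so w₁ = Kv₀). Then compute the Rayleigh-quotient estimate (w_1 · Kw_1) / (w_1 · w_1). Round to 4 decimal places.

λ ≈ 7.4754

w1 = Kv₀ = (3, 8, 7)
Kw1 = (1, 62, 59)
w1·Kw1 = 3·1 + 8·62 + 7·59 = 912; w1·w1 = 3·3 + 8·8 + 7·7 = 122
λ ≈ 912/122 = 7.4754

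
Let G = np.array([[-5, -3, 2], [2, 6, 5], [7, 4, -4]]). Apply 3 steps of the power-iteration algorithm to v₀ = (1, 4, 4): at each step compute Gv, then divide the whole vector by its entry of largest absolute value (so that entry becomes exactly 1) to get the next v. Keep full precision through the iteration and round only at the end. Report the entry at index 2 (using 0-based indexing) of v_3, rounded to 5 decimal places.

Gv0 = (-9.000000, 46.000000, 7.000000); divide by 46.000000 → v1 = (-0.195652, 1.000000, 0.152174)
Gv1 = (-1.717391, 6.369565, 2.021739); divide by 6.369565 → v2 = (-0.269625, 1.000000, 0.317406)
Gv2 = (-1.017065, 7.047782, 0.843003); divide by 7.047782 → v3 = (-0.144310, 1.000000, 0.119613)
Requested entry of v3: 247/2065 = 0.11961

0.11961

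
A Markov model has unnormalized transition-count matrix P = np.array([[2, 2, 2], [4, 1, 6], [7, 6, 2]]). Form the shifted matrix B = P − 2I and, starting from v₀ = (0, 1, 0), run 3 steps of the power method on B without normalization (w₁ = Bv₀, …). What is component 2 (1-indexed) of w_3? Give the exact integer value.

43

B = P − 2I has rows (0, 2, 2); (4, -1, 6); (7, 6, 0)
w1 = Bv₀ = (2, -1, 6)
w2 = Bw1 = (10, 45, 8)
w3 = Bw2 = (106, 43, 340)
Requested component of w3: 43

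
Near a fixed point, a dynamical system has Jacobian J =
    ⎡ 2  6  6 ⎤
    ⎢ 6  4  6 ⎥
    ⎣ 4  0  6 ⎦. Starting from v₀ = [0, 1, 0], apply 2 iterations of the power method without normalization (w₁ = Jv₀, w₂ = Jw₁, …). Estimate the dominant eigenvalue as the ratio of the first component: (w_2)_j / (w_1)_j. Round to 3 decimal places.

λ ≈ 6.000

w1 = Jv₀ = (6, 4, 0)
w2 = Jw1 = (36, 52, 24)
Ratio at component: 36 / 6 = 6.000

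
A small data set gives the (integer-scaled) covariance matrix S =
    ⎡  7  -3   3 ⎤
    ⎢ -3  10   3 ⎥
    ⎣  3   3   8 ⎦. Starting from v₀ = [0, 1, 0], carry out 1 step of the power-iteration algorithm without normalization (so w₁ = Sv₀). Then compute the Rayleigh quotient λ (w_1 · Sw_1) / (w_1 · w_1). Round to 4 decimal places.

w1 = Sv₀ = (-3, 10, 3)
Sw1 = (-42, 118, 45)
w1·Sw1 = (-3)·(-42) + 10·118 + 3·45 = 1441; w1·w1 = (-3)·(-3) + 10·10 + 3·3 = 118
λ ≈ 1441/118 = 12.2119

12.2119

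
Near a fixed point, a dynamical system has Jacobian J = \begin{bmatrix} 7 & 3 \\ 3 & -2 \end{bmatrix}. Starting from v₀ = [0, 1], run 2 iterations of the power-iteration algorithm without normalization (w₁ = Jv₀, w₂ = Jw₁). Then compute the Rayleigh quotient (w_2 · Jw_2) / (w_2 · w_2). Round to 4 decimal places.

w1 = Jv₀ = (3, -2)
w2 = Jw1 = (15, 13)
Jw2 = (144, 19)
w2·Jw2 = 15·144 + 13·19 = 2407; w2·w2 = 15·15 + 13·13 = 394
λ ≈ 2407/394 = 6.1091

λ ≈ 6.1091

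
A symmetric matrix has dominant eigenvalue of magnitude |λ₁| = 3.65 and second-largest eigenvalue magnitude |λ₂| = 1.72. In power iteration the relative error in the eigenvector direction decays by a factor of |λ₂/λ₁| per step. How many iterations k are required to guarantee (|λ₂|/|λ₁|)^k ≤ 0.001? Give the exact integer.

10

|λ₂/λ₁| = 1.72/3.65 = 0.47123
Need k ≥ ln(0.001) / ln(0.47123) = -6.9078 / -0.7524 ≈ 9.181
Smallest integer k satisfying the bound: 10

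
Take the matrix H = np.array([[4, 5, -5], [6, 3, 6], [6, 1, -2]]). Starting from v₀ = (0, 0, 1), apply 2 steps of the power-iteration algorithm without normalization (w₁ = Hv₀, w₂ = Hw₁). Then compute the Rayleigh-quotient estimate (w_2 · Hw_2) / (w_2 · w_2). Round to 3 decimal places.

0.151

w1 = Hv₀ = (-5, 6, -2)
w2 = Hw1 = (20, -24, -20)
Hw2 = (60, -72, 136)
w2·Hw2 = 20·60 + (-24)·(-72) + (-20)·136 = 208; w2·w2 = 20·20 + (-24)·(-24) + (-20)·(-20) = 1376
λ ≈ 208/1376 = 0.151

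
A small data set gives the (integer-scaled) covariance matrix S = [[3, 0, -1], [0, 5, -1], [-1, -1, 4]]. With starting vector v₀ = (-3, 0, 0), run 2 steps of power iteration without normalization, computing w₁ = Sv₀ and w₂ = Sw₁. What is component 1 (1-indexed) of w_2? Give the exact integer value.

-30

w1 = Sv₀ = (-9, 0, 3)
w2 = Sw1 = (-30, -3, 21)
The requested component of w2 is -30.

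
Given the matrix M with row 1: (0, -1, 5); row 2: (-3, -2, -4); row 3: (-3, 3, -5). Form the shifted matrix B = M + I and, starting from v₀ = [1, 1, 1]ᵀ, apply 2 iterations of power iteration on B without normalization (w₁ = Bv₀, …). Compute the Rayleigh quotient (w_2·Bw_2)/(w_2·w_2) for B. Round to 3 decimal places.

B = M + I has rows (1, -1, 5); (-3, -1, -4); (-3, 3, -4)
w1 = Bv₀ = (5, -8, -4)
w2 = Bw1 = (-7, 9, -23)
Bw2 = (-131, 104, 140)
w2·Bw2 = -1367; w2·w2 = 659; μ ≈ -1367/659 = -2.074

μ ≈ -2.074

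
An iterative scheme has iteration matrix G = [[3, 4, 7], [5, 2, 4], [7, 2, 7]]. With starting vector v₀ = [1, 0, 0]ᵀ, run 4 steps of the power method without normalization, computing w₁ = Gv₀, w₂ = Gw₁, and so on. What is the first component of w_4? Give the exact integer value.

w1 = Gv₀ = (3·1 + 4·0 + 7·0; 5·1 + 2·0 + 4·0; 7·1 + 2·0 + 7·0) = (3, 5, 7)
w2 = Gw1 = (3·3 + 4·5 + 7·7; 5·3 + 2·5 + 4·7; 7·3 + 2·5 + 7·7) = (78, 53, 80)
w3 = Gw2 = (1006, 816, 1212)
w4 = Gw3 = (14766, 11510, 17158)
The requested component of w4 is 14766.

14766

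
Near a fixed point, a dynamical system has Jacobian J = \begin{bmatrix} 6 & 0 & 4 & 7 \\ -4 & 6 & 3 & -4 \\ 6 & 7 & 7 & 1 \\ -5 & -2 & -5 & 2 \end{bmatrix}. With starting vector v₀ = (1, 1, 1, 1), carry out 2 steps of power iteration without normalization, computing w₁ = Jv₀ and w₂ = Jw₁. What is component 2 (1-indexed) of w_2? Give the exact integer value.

41

w1 = Jv₀ = (6·1 + 0·1 + 4·1 + 7·1; (-4)·1 + 6·1 + 3·1 + (-4)·1; 6·1 + 7·1 + 7·1 + 1·1; (-5)·1 + (-2)·1 + (-5)·1 + 2·1) = (17, 1, 21, -10)
w2 = Jw1 = (6·17 + 0·1 + 4·21 + 7·(-10); (-4)·17 + 6·1 + 3·21 + (-4)·(-10); 6·17 + 7·1 + 7·21 + 1·(-10); (-5)·17 + (-2)·1 + (-5)·21 + 2·(-10)) = (116, 41, 246, -212)
The requested component of w2 is 41.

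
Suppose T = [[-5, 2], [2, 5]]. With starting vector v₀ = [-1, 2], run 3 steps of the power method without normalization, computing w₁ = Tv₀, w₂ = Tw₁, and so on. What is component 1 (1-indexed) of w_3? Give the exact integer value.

261

w1 = Tv₀ = (9, 8)
w2 = Tw1 = (-29, 58)
w3 = Tw2 = (261, 232)
The requested component of w3 is 261.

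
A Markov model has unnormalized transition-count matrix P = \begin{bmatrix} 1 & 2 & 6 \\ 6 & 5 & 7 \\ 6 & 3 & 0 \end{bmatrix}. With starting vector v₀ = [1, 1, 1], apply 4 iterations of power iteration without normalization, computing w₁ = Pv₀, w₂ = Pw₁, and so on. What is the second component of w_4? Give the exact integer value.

w1 = Pv₀ = (1·1 + 2·1 + 6·1; 6·1 + 5·1 + 7·1; 6·1 + 3·1 + 0·1) = (9, 18, 9)
w2 = Pw1 = (1·9 + 2·18 + 6·9; 6·9 + 5·18 + 7·9; 6·9 + 3·18 + 0·9) = (99, 207, 108)
w3 = Pw2 = (1161, 2385, 1215)
w4 = Pw3 = (13221, 27396, 14121)
The requested component of w4 is 27396.

27396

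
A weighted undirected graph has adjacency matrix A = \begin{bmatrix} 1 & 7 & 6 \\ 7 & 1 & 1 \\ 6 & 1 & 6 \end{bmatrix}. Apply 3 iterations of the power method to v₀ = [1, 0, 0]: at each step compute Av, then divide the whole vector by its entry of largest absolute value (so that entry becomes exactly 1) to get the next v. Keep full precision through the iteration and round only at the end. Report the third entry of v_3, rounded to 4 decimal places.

Av0 = (1.00000, 7.00000, 6.00000); divide by 7.00000 → v1 = (0.14286, 1.00000, 0.85714)
Av1 = (12.28571, 2.85714, 7.00000); divide by 12.28571 → v2 = (1.00000, 0.23256, 0.56977)
Av2 = (6.04651, 7.80233, 9.65116); divide by 9.65116 → v3 = (0.62651, 0.80843, 1.00000)
Requested entry of v3: 830/830 = 1.0000

1.0000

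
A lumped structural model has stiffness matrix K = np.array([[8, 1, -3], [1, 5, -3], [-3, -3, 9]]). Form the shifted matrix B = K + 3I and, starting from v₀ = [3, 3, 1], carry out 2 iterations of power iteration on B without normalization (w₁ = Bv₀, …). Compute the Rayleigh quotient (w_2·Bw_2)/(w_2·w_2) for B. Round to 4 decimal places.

14.6279

B = K + 3I has rows (11, 1, -3); (1, 8, -3); (-3, -3, 12)
w1 = Bv₀ = (11·3 + 1·3 + (-3)·1; 1·3 + 8·3 + (-3)·1; (-3)·3 + (-3)·3 + 12·1) = (33, 24, -6)
w2 = Bw1 = (11·33 + 1·24 + (-3)·(-6); 1·33 + 8·24 + (-3)·(-6); (-3)·33 + (-3)·24 + 12·(-6)) = (405, 243, -243)
Bw2 = (5427, 3078, -4860)
w2·Bw2 = 4126869; w2·w2 = 282123; μ ≈ 4126869/282123 = 14.6279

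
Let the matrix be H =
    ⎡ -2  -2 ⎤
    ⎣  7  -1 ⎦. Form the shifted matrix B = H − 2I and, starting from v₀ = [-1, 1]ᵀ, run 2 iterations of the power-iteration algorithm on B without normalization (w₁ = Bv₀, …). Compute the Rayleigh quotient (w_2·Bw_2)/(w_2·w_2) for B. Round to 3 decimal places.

-1.800

B = H − 2I has rows (-4, -2); (7, -3)
w1 = Bv₀ = ((-4)·(-1) + (-2)·1; 7·(-1) + (-3)·1) = (2, -10)
w2 = Bw1 = ((-4)·2 + (-2)·(-10); 7·2 + (-3)·(-10)) = (12, 44)
Bw2 = (-136, -48)
w2·Bw2 = -3744; w2·w2 = 2080; μ ≈ -3744/2080 = -1.800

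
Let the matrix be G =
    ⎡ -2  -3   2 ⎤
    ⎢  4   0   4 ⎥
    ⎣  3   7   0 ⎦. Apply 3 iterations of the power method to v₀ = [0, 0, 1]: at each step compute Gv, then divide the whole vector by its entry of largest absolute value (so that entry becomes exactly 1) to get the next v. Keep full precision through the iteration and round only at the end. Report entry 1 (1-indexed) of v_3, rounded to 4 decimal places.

Gv0 = (2.00000, 4.00000, 0.00000); divide by 4.00000 → v1 = (0.50000, 1.00000, 0.00000)
Gv1 = (-4.00000, 2.00000, 8.50000); divide by 8.50000 → v2 = (-0.47059, 0.23529, 1.00000)
Gv2 = (2.23529, 2.11765, 0.23529); divide by 2.23529 → v3 = (1.00000, 0.94737, 0.10526)
Requested entry of v3: 76/76 = 1.0000

1.0000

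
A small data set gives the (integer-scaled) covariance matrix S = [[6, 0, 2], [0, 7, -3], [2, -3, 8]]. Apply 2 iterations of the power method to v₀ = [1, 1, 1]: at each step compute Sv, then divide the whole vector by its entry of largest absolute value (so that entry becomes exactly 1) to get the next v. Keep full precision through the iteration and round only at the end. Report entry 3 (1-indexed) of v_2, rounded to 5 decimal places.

0.96774

Sv0 = (8.000000, 4.000000, 7.000000); divide by 8.000000 → v1 = (1.000000, 0.500000, 0.875000)
Sv1 = (7.750000, 0.875000, 7.500000); divide by 7.750000 → v2 = (1.000000, 0.112903, 0.967742)
Requested entry of v2: 60/62 = 0.96774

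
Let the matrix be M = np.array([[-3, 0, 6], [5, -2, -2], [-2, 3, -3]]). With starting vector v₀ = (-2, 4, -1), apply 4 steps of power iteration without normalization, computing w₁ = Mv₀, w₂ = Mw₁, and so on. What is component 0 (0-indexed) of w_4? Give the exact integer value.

w1 = Mv₀ = ((-3)·(-2) + 0·4 + 6·(-1); 5·(-2) + (-2)·4 + (-2)·(-1); (-2)·(-2) + 3·4 + (-3)·(-1)) = (0, -16, 19)
w2 = Mw1 = ((-3)·0 + 0·(-16) + 6·19; 5·0 + (-2)·(-16) + (-2)·19; (-2)·0 + 3·(-16) + (-3)·19) = (114, -6, -105)
w3 = Mw2 = (-972, 792, 69)
w4 = Mw3 = (3330, -6582, 4113)
The requested component of w4 is 3330.

3330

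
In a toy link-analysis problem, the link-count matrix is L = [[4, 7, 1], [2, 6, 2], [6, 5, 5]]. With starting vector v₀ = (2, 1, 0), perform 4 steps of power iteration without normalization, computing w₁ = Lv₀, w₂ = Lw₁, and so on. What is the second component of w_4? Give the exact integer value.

w1 = Lv₀ = (15, 10, 17)
w2 = Lw1 = (147, 124, 225)
w3 = Lw2 = (1681, 1488, 2627)
w4 = Lw3 = (19767, 17544, 30661)
The requested component of w4 is 17544.

17544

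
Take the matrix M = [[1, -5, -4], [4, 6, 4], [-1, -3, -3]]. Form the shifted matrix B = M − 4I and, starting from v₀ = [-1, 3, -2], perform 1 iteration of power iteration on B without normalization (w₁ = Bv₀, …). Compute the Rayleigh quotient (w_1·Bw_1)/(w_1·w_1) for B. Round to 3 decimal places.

B = M − 4I has rows (-3, -5, -4); (4, 2, 4); (-1, -3, -7)
w1 = Bv₀ = ((-3)·(-1) + (-5)·3 + (-4)·(-2); 4·(-1) + 2·3 + 4·(-2); (-1)·(-1) + (-3)·3 + (-7)·(-2)) = (-4, -6, 6)
Bw1 = (18, -4, -20)
w1·Bw1 = -168; w1·w1 = 88; μ ≈ -168/88 = -1.909

μ ≈ -1.909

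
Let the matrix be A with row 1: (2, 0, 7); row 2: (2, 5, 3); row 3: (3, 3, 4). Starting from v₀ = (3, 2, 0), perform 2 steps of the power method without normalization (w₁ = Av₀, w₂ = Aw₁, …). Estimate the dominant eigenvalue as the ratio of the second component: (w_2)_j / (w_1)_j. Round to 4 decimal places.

w1 = Av₀ = (2·3 + 0·2 + 7·0; 2·3 + 5·2 + 3·0; 3·3 + 3·2 + 4·0) = (6, 16, 15)
w2 = Aw1 = (2·6 + 0·16 + 7·15; 2·6 + 5·16 + 3·15; 3·6 + 3·16 + 4·15) = (117, 137, 126)
Ratio at component: 137 / 16 = 8.5625

λ ≈ 8.5625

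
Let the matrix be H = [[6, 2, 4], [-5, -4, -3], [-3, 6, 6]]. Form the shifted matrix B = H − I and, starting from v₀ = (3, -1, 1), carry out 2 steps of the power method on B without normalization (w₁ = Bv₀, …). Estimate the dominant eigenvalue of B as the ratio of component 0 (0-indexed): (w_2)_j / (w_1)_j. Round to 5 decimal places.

B = H − I has rows (5, 2, 4); (-5, -5, -3); (-3, 6, 5)
w1 = Bv₀ = (5·3 + 2·(-1) + 4·1; (-5)·3 + (-5)·(-1) + (-3)·1; (-3)·3 + 6·(-1) + 5·1) = (17, -13, -10)
w2 = Bw1 = (5·17 + 2·(-13) + 4·(-10); (-5)·17 + (-5)·(-13) + (-3)·(-10); (-3)·17 + 6·(-13) + 5·(-10)) = (19, 10, -179)
Ratio: 19/17 = 1.11765

1.11765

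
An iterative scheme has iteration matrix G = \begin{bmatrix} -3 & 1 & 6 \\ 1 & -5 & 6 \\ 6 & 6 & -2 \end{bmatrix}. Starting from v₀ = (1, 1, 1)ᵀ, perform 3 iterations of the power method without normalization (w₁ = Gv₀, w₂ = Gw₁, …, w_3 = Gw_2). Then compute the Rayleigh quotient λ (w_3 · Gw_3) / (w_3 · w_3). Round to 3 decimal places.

-4.534

w1 = Gv₀ = ((-3)·1 + 1·1 + 6·1; 1·1 + (-5)·1 + 6·1; 6·1 + 6·1 + (-2)·1) = (4, 2, 10)
w2 = Gw1 = ((-3)·4 + 1·2 + 6·10; 1·4 + (-5)·2 + 6·10; 6·4 + 6·2 + (-2)·10) = (50, 54, 16)
w3 = Gw2 = (0, -124, 592)
Gw3 = (3428, 4172, -1928)
w3·Gw3 = 0·3428 + (-124)·4172 + 592·(-1928) = -1658704; w3·w3 = 0·0 + (-124)·(-124) + 592·592 = 365840
λ ≈ -1658704/365840 = -4.534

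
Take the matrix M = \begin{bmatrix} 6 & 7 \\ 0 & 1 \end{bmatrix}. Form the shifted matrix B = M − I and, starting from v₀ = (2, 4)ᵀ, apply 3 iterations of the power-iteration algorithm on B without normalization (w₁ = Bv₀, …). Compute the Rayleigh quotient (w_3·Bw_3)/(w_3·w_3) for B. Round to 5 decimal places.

μ ≈ 5.00000

B = M − I has rows (5, 7); (0, 0)
w1 = Bv₀ = (38, 0)
w2 = Bw1 = (190, 0)
w3 = Bw2 = (950, 0)
Bw3 = (4750, 0)
w3·Bw3 = 4512500; w3·w3 = 902500; μ ≈ 4512500/902500 = 5.00000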